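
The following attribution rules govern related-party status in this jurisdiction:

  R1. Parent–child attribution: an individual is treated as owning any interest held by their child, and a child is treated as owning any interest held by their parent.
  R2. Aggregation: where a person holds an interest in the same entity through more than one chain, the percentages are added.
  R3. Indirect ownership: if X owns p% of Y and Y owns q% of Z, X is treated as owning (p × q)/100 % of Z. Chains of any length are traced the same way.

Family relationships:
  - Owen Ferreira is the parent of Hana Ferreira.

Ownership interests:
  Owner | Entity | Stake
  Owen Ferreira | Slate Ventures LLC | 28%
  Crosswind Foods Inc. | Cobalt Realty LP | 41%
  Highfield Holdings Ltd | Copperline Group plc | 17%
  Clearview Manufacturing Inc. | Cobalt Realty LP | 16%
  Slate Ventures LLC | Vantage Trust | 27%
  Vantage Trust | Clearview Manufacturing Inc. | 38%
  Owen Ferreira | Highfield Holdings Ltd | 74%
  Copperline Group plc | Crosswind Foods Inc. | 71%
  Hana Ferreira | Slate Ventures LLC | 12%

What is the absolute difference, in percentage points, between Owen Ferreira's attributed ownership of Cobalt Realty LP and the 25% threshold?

20.681322

By parent–child attribution (R1), Owen Ferreira is treated as also owning Hana Ferreira's interest in Slate Ventures LLC, giving 28% + 12% = 40%.
Chain via Highfield Holdings Ltd → Copperline Group plc → Crosswind Foods Inc. (R3): 74% × 17% × 71% × 41% = 3.662038% of Cobalt Realty LP.
Chain via Slate Ventures LLC → Vantage Trust → Clearview Manufacturing Inc. (R3): 40% × 27% × 38% × 16% = 0.65664% of Cobalt Realty LP.
Aggregating (R2): 3.662038% + 0.65664% = 4.318678%.
4.318678% falls short of the 25% threshold by 20.681322 percentage points.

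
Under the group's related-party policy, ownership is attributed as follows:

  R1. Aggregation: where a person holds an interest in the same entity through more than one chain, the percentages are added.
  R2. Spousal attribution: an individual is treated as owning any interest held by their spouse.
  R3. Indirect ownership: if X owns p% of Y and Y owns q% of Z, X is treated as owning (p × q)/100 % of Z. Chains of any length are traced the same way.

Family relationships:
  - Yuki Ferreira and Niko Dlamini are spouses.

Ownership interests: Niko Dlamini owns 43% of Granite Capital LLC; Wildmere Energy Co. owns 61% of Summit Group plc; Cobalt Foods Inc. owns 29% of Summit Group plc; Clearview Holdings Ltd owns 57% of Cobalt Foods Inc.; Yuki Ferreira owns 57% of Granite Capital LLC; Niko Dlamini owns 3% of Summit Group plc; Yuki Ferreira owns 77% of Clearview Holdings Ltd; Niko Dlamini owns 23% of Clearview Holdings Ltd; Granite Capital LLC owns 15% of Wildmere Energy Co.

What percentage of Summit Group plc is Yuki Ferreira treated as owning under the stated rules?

28.68%

By spousal attribution (R2), Yuki Ferreira is treated as also owning Niko Dlamini's interest in Clearview Holdings Ltd, giving 77% + 23% = 100%.
By spousal attribution (R2), Yuki Ferreira is treated as also owning Niko Dlamini's interest in Granite Capital LLC, giving 57% + 43% = 100%.
By spousal attribution (R2), Yuki Ferreira is treated as owning Niko Dlamini's 3% interest in Summit Group plc.
Chain via Clearview Holdings Ltd → Cobalt Foods Inc. (R3): 100% × 57% × 29% = 16.53% of Summit Group plc.
Chain via Granite Capital LLC → Wildmere Energy Co. (R3): 100% × 15% × 61% = 9.15% of Summit Group plc.
Direct interest in Summit Group plc: 3%.
Aggregating (R1): 16.53% + 9.15% + 3% = 28.68%.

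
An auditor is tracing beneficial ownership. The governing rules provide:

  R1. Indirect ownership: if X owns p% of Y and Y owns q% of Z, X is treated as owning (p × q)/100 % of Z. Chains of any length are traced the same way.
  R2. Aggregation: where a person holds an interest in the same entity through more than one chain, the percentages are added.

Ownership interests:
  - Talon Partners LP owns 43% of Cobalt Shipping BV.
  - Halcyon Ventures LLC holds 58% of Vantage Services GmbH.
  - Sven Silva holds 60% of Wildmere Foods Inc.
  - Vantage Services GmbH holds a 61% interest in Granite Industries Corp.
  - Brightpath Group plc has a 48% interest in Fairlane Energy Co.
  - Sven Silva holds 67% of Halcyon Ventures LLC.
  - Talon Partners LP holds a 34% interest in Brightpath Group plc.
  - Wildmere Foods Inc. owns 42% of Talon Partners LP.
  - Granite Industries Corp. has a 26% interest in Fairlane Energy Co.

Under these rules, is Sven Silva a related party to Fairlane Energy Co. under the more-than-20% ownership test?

Chain via Wildmere Foods Inc. → Talon Partners LP → Brightpath Group plc (R1): 60% × 42% × 34% × 48% = 4.11264% of Fairlane Energy Co.
Chain via Halcyon Ventures LLC → Vantage Services GmbH → Granite Industries Corp. (R1): 67% × 58% × 61% × 26% = 6.163196% of Fairlane Energy Co.
Aggregating (R2): 4.11264% + 6.163196% = 10.275836%.
10.275836% does not exceed the 20% threshold, so Sven is not a related party to Fairlane Energy Co.

No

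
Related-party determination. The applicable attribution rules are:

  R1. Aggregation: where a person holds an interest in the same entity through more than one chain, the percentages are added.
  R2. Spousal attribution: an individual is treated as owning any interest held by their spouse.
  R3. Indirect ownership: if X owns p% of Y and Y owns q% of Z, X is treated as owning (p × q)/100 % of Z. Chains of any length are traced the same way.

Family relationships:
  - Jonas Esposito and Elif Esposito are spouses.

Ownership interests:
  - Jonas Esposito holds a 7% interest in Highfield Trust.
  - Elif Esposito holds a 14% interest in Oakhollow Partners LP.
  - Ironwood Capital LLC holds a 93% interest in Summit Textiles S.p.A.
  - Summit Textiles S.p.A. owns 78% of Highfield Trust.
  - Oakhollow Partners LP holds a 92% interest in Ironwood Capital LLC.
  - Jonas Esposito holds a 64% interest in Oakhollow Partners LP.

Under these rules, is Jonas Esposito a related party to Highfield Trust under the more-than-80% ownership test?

No

By spousal attribution (R2), Jonas Esposito is treated as also owning Elif Esposito's interest in Oakhollow Partners LP, giving 64% + 14% = 78%.
Chain via Oakhollow Partners LP → Ironwood Capital LLC → Summit Textiles S.p.A. (R3): 78% × 92% × 93% × 78% = 52.054704% of Highfield Trust.
Direct interest in Highfield Trust: 7%.
Aggregating (R1): 52.054704% + 7% = 59.054704%.
59.054704% does not exceed the 80% threshold, so Jonas is not a related party to Highfield Trust.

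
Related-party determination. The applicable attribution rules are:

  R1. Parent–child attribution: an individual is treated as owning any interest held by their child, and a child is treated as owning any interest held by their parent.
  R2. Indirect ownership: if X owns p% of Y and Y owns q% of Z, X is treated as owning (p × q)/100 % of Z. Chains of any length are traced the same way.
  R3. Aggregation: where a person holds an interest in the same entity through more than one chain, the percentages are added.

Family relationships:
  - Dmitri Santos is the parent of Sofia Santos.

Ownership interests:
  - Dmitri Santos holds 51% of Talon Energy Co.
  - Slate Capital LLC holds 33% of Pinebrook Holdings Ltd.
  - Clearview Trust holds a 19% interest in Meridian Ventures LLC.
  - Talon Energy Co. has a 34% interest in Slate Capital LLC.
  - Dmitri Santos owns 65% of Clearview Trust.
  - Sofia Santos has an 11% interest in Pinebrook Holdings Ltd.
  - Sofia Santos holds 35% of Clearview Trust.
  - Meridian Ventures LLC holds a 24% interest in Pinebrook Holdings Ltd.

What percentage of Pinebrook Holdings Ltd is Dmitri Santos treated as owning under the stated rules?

By parent–child attribution (R1), Dmitri Santos is treated as also owning Sofia Santos's interest in Clearview Trust, giving 65% + 35% = 100%.
By parent–child attribution (R1), Dmitri Santos is treated as owning Sofia Santos's 11% interest in Pinebrook Holdings Ltd.
Chain via Clearview Trust → Meridian Ventures LLC (R2): 100% × 19% × 24% = 4.56% of Pinebrook Holdings Ltd.
Chain via Talon Energy Co. → Slate Capital LLC (R2): 51% × 34% × 33% = 5.7222% of Pinebrook Holdings Ltd.
Direct interest in Pinebrook Holdings Ltd: 11%.
Aggregating (R3): 4.56% + 5.7222% + 11% = 21.2822%.

21.2822%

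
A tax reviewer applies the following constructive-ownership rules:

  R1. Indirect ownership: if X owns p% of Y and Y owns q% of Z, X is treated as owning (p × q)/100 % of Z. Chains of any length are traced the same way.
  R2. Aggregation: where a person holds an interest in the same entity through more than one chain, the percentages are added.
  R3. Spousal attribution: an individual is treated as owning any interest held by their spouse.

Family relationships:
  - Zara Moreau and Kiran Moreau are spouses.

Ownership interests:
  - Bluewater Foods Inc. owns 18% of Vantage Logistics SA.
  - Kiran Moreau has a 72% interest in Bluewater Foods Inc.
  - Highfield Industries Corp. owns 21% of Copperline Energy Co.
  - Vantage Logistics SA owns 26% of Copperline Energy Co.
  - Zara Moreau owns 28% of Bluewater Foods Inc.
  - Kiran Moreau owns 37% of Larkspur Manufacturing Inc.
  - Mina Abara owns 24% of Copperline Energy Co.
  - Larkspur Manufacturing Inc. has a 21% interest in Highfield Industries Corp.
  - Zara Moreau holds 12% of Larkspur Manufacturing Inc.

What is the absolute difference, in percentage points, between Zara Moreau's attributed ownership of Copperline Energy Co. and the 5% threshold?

1.8409

By spousal attribution (R3), Zara Moreau is treated as also owning Kiran Moreau's interest in Bluewater Foods Inc, giving 28% + 72% = 100%.
By spousal attribution (R3), Zara Moreau is treated as also owning Kiran Moreau's interest in Larkspur Manufacturing Inc, giving 12% + 37% = 49%.
Chain via Bluewater Foods Inc. → Vantage Logistics SA (R1): 100% × 18% × 26% = 4.68% of Copperline Energy Co.
Chain via Larkspur Manufacturing Inc. → Highfield Industries Corp. (R1): 49% × 21% × 21% = 2.1609% of Copperline Energy Co.
Aggregating (R2): 4.68% + 2.1609% = 6.8409%.
6.8409% exceeds the 5% threshold by 1.8409 percentage points.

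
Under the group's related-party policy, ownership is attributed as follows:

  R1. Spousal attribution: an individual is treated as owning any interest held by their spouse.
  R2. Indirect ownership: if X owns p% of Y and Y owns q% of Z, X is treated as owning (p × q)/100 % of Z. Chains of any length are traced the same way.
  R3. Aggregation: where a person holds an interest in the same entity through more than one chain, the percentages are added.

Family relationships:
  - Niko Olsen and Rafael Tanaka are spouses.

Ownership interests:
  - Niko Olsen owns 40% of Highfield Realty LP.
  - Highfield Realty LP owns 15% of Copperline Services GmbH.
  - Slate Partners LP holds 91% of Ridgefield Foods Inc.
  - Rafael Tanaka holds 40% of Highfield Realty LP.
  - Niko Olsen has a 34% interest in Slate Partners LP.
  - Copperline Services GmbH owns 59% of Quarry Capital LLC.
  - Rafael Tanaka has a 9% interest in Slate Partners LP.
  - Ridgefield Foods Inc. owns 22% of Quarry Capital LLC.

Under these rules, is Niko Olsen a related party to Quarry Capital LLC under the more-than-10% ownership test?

Yes

By spousal attribution (R1), Niko Olsen is treated as also owning Rafael Tanaka's interest in Slate Partners LP, giving 34% + 9% = 43%.
By spousal attribution (R1), Niko Olsen is treated as also owning Rafael Tanaka's interest in Highfield Realty LP, giving 40% + 40% = 80%.
Chain via Slate Partners LP → Ridgefield Foods Inc. (R2): 43% × 91% × 22% = 8.6086% of Quarry Capital LLC.
Chain via Highfield Realty LP → Copperline Services GmbH (R2): 80% × 15% × 59% = 7.08% of Quarry Capital LLC.
Aggregating (R3): 8.6086% + 7.08% = 15.6886%.
15.6886% exceeds the 10% threshold, so Niko is a related party to Quarry Capital LLC.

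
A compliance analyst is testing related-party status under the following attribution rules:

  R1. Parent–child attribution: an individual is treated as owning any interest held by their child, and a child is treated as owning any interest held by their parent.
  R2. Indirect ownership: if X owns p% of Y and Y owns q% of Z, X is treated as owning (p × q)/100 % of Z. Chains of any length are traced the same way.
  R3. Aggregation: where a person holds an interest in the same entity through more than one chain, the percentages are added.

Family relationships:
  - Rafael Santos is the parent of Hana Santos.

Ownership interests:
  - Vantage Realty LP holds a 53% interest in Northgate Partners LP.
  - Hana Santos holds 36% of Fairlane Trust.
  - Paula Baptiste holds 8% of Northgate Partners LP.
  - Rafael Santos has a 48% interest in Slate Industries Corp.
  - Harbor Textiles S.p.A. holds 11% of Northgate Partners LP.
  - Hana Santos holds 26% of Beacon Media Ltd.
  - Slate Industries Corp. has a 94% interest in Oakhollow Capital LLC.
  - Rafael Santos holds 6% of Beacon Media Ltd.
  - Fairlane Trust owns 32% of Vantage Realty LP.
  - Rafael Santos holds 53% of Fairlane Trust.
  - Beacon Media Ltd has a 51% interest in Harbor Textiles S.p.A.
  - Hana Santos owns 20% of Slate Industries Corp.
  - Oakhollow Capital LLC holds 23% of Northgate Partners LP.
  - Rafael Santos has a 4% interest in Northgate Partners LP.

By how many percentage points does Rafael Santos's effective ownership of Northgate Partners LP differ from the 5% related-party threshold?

By parent–child attribution (R1), Rafael Santos is treated as also owning Hana Santos's interest in Slate Industries Corp, giving 48% + 20% = 68%.
By parent–child attribution (R1), Rafael Santos is treated as also owning Hana Santos's interest in Beacon Media Ltd, giving 6% + 26% = 32%.
By parent–child attribution (R1), Rafael Santos is treated as also owning Hana Santos's interest in Fairlane Trust, giving 53% + 36% = 89%.
Chain via Slate Industries Corp. → Oakhollow Capital LLC (R2): 68% × 94% × 23% = 14.7016% of Northgate Partners LP.
Chain via Beacon Media Ltd → Harbor Textiles S.p.A. (R2): 32% × 51% × 11% = 1.7952% of Northgate Partners LP.
Chain via Fairlane Trust → Vantage Realty LP (R2): 89% × 32% × 53% = 15.0944% of Northgate Partners LP.
Direct interest in Northgate Partners LP: 4%.
Aggregating (R3): 14.7016% + 1.7952% + 15.0944% + 4% = 35.5912%.
35.5912% exceeds the 5% threshold by 30.5912 percentage points.

30.5912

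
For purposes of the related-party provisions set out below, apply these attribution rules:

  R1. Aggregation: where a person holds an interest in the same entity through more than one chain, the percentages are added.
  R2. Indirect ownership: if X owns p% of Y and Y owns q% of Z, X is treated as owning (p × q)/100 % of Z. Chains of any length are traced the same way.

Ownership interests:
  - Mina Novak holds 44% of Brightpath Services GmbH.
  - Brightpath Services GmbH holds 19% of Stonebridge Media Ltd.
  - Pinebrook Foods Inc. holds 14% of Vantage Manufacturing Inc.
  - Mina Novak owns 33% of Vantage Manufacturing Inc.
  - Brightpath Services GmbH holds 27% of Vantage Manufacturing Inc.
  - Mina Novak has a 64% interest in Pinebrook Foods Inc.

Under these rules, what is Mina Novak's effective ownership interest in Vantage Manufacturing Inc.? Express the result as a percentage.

53.84%

Chain via Brightpath Services GmbH (R2): 44% × 27% = 11.88% of Vantage Manufacturing Inc.
Chain via Pinebrook Foods Inc. (R2): 64% × 14% = 8.96% of Vantage Manufacturing Inc.
Direct interest in Vantage Manufacturing Inc: 33%.
Aggregating (R1): 11.88% + 8.96% + 33% = 53.84%.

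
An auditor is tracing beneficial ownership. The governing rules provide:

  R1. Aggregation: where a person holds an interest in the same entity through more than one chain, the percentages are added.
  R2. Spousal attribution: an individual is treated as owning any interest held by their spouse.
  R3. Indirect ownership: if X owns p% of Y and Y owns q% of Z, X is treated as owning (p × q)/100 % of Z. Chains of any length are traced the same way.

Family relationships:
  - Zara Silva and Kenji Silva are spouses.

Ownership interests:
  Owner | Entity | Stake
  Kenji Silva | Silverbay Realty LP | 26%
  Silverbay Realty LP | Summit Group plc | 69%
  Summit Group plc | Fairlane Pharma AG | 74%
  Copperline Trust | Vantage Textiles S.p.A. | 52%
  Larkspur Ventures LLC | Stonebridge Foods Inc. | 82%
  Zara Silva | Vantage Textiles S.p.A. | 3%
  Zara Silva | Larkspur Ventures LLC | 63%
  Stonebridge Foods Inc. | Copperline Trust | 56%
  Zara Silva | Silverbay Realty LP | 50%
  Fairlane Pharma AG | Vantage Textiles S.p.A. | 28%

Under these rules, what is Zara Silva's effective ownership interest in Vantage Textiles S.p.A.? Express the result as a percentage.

By spousal attribution (R2), Zara Silva is treated as also owning Kenji Silva's interest in Silverbay Realty LP, giving 50% + 26% = 76%.
Chain via Larkspur Ventures LLC → Stonebridge Foods Inc. → Copperline Trust (R3): 63% × 82% × 56% × 52% = 15.043392% of Vantage Textiles S.p.A.
Chain via Silverbay Realty LP → Summit Group plc → Fairlane Pharma AG (R3): 76% × 69% × 74% × 28% = 10.865568% of Vantage Textiles S.p.A.
Direct interest in Vantage Textiles S.p.A: 3%.
Aggregating (R1): 15.043392% + 10.865568% + 3% = 28.90896%.

28.90896%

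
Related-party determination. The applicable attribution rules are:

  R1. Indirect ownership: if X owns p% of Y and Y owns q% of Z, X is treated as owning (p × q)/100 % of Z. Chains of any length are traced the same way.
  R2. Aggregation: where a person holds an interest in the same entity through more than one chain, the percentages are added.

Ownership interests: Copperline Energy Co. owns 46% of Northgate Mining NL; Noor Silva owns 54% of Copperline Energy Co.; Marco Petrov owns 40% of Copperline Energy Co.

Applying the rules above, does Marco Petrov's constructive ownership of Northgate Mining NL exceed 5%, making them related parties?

Chain via Copperline Energy Co. (R1): 40% × 46% = 18.4% of Northgate Mining NL.
18.4% exceeds the 5% threshold, so Marco is a related party to Northgate Mining NL.

Yes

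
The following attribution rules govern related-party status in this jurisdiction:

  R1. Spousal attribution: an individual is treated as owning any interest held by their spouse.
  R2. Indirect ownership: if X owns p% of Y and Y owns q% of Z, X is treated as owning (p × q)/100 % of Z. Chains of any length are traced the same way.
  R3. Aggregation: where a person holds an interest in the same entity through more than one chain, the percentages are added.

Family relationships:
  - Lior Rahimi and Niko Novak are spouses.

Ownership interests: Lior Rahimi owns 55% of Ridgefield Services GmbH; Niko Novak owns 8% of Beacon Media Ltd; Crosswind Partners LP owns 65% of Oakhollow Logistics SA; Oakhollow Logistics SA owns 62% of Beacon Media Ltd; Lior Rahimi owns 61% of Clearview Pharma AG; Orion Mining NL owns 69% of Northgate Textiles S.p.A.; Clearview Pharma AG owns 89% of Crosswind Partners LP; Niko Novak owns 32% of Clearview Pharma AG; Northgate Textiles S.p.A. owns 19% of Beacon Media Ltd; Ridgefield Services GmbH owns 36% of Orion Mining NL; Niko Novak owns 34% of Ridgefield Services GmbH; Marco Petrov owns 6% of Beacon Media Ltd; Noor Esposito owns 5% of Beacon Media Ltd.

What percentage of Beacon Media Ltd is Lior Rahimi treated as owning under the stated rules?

45.556754%

By spousal attribution (R1), Lior Rahimi is treated as also owning Niko Novak's interest in Clearview Pharma AG, giving 61% + 32% = 93%.
By spousal attribution (R1), Lior Rahimi is treated as also owning Niko Novak's interest in Ridgefield Services GmbH, giving 55% + 34% = 89%.
By spousal attribution (R1), Lior Rahimi is treated as owning Niko Novak's 8% interest in Beacon Media Ltd.
Chain via Clearview Pharma AG → Crosswind Partners LP → Oakhollow Logistics SA (R2): 93% × 89% × 65% × 62% = 33.35631% of Beacon Media Ltd.
Chain via Ridgefield Services GmbH → Orion Mining NL → Northgate Textiles S.p.A. (R2): 89% × 36% × 69% × 19% = 4.200444% of Beacon Media Ltd.
Direct interest in Beacon Media Ltd: 8%.
Aggregating (R3): 33.35631% + 4.200444% + 8% = 45.556754%.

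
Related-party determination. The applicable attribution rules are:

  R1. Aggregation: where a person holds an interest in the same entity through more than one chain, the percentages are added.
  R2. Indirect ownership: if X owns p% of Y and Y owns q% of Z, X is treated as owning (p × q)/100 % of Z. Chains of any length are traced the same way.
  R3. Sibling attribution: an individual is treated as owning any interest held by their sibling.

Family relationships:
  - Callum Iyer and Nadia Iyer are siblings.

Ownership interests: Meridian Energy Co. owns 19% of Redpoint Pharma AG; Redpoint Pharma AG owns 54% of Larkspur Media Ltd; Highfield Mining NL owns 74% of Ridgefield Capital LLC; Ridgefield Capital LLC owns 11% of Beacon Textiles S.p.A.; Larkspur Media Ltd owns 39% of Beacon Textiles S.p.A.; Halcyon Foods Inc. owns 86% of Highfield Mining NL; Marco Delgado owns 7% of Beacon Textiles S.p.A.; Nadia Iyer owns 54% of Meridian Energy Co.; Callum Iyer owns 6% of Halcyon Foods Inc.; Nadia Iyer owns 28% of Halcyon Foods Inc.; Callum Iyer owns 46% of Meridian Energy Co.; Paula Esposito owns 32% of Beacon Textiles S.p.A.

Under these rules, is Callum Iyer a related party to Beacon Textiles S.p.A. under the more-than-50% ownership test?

No

By sibling attribution (R3), Callum Iyer is treated as also owning Nadia Iyer's interest in Meridian Energy Co, giving 46% + 54% = 100%.
By sibling attribution (R3), Callum Iyer is treated as also owning Nadia Iyer's interest in Halcyon Foods Inc, giving 6% + 28% = 34%.
Chain via Meridian Energy Co. → Redpoint Pharma AG → Larkspur Media Ltd (R2): 100% × 19% × 54% × 39% = 4.0014% of Beacon Textiles S.p.A.
Chain via Halcyon Foods Inc. → Highfield Mining NL → Ridgefield Capital LLC (R2): 34% × 86% × 74% × 11% = 2.380136% of Beacon Textiles S.p.A.
Aggregating (R1): 4.0014% + 2.380136% = 6.381536%.
6.381536% does not exceed the 50% threshold, so Callum is not a related party to Beacon Textiles S.p.A.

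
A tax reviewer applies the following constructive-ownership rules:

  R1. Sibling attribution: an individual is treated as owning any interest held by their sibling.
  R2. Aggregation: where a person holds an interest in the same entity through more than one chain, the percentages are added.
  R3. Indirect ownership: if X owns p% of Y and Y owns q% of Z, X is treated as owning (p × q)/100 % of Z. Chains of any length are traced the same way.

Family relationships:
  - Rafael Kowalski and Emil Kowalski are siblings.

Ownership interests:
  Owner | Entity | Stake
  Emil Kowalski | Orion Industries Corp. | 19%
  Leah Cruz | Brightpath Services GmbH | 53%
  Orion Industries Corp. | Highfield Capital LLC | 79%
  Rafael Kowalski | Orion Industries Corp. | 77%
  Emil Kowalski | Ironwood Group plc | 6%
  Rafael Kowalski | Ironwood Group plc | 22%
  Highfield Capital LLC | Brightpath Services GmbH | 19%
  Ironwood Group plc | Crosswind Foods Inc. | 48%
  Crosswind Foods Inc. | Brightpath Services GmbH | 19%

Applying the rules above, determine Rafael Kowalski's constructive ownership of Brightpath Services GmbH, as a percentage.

16.9632%

By sibling attribution (R1), Rafael Kowalski is treated as also owning Emil Kowalski's interest in Ironwood Group plc, giving 22% + 6% = 28%.
By sibling attribution (R1), Rafael Kowalski is treated as also owning Emil Kowalski's interest in Orion Industries Corp, giving 77% + 19% = 96%.
Chain via Ironwood Group plc → Crosswind Foods Inc. (R3): 28% × 48% × 19% = 2.5536% of Brightpath Services GmbH.
Chain via Orion Industries Corp. → Highfield Capital LLC (R3): 96% × 79% × 19% = 14.4096% of Brightpath Services GmbH.
Aggregating (R2): 2.5536% + 14.4096% = 16.9632%.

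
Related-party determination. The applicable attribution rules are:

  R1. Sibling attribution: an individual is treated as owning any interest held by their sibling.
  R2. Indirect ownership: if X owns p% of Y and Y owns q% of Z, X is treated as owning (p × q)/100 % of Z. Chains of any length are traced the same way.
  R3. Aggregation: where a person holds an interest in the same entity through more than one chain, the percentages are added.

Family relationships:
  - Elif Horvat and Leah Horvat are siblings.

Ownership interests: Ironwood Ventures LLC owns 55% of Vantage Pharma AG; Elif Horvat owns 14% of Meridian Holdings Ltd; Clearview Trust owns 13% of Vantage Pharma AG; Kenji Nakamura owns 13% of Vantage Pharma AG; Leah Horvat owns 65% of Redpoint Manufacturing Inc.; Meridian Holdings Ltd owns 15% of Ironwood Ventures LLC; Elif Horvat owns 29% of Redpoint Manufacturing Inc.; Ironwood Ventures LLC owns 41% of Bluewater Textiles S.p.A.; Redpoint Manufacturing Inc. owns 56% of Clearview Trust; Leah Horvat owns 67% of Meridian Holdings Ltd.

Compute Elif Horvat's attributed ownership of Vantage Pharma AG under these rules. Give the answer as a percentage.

13.5257%

By sibling attribution (R1), Elif Horvat is treated as also owning Leah Horvat's interest in Meridian Holdings Ltd, giving 14% + 67% = 81%.
By sibling attribution (R1), Elif Horvat is treated as also owning Leah Horvat's interest in Redpoint Manufacturing Inc, giving 29% + 65% = 94%.
Chain via Meridian Holdings Ltd → Ironwood Ventures LLC (R2): 81% × 15% × 55% = 6.6825% of Vantage Pharma AG.
Chain via Redpoint Manufacturing Inc. → Clearview Trust (R2): 94% × 56% × 13% = 6.8432% of Vantage Pharma AG.
Aggregating (R3): 6.6825% + 6.8432% = 13.5257%.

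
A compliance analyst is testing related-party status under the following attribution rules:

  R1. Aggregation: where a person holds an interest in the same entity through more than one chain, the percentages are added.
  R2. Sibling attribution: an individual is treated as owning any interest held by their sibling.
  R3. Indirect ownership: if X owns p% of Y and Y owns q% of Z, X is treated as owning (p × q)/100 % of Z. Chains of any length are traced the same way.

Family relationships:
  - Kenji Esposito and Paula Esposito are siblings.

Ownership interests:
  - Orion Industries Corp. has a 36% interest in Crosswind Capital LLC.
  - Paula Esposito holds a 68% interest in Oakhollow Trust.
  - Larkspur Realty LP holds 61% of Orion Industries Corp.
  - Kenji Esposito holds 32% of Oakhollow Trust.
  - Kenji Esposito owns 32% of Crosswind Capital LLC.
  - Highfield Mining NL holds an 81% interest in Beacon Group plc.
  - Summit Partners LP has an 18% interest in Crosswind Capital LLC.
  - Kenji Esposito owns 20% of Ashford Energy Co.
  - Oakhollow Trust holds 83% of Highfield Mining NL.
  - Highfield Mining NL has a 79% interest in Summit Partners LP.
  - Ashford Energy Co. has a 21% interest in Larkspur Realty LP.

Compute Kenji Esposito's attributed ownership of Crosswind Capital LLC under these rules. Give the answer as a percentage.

By sibling attribution (R2), Kenji Esposito is treated as also owning Paula Esposito's interest in Oakhollow Trust, giving 32% + 68% = 100%.
Chain via Oakhollow Trust → Highfield Mining NL → Summit Partners LP (R3): 100% × 83% × 79% × 18% = 11.8026% of Crosswind Capital LLC.
Chain via Ashford Energy Co. → Larkspur Realty LP → Orion Industries Corp. (R3): 20% × 21% × 61% × 36% = 0.92232% of Crosswind Capital LLC.
Direct interest in Crosswind Capital LLC: 32%.
Aggregating (R1): 11.8026% + 0.92232% + 32% = 44.72492%.

44.72492%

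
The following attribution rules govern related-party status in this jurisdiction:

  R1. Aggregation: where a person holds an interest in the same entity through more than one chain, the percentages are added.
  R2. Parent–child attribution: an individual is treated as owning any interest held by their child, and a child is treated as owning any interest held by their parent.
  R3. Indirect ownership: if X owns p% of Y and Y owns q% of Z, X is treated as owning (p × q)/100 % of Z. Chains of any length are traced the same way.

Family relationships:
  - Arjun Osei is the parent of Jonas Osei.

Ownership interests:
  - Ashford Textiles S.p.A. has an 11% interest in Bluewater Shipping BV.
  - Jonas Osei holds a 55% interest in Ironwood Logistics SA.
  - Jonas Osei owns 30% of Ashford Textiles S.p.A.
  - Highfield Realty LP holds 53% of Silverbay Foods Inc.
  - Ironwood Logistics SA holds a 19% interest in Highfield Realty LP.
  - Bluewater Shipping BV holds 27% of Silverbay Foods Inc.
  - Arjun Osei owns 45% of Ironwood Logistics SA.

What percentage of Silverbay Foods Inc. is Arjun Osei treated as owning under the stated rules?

10.961%

By parent–child attribution (R2), Arjun Osei is treated as also owning Jonas Osei's interest in Ironwood Logistics SA, giving 45% + 55% = 100%.
By parent–child attribution (R2), Arjun Osei is treated as owning Jonas Osei's 30% interest in Ashford Textiles S.p.A.
Chain via Ironwood Logistics SA → Highfield Realty LP (R3): 100% × 19% × 53% = 10.07% of Silverbay Foods Inc.
Chain via Ashford Textiles S.p.A. → Bluewater Shipping BV (R3): 30% × 11% × 27% = 0.891% of Silverbay Foods Inc.
Aggregating (R1): 10.07% + 0.891% = 10.961%.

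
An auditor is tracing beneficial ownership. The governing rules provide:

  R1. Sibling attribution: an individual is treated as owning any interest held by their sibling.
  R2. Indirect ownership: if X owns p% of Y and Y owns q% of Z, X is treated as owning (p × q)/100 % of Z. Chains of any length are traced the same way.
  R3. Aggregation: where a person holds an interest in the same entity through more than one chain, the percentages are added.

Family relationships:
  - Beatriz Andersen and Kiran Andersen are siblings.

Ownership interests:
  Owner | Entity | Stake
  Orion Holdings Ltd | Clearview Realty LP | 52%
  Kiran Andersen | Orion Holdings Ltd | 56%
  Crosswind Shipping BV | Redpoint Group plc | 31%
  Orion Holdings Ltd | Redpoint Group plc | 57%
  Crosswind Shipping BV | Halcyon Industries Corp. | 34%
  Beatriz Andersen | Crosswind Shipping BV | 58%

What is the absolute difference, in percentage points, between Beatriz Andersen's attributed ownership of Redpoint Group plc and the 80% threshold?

By sibling attribution (R1), Beatriz Andersen is treated as owning Kiran Andersen's 56% interest in Orion Holdings Ltd.
Chain via Crosswind Shipping BV (R2): 58% × 31% = 17.98% of Redpoint Group plc.
Chain via Orion Holdings Ltd (R2): 56% × 57% = 31.92% of Redpoint Group plc.
Aggregating (R3): 17.98% + 31.92% = 49.9%.
49.9% falls short of the 80% threshold by 30.1 percentage points.

30.1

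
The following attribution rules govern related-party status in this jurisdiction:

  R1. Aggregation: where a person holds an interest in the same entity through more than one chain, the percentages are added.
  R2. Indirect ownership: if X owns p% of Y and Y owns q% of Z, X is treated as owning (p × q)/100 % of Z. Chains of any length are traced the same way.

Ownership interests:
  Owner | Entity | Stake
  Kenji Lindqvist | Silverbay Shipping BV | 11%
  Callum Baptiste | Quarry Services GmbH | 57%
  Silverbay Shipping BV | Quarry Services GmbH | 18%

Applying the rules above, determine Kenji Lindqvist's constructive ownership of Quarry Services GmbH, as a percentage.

1.98%

Chain via Silverbay Shipping BV (R2): 11% × 18% = 1.98% of Quarry Services GmbH.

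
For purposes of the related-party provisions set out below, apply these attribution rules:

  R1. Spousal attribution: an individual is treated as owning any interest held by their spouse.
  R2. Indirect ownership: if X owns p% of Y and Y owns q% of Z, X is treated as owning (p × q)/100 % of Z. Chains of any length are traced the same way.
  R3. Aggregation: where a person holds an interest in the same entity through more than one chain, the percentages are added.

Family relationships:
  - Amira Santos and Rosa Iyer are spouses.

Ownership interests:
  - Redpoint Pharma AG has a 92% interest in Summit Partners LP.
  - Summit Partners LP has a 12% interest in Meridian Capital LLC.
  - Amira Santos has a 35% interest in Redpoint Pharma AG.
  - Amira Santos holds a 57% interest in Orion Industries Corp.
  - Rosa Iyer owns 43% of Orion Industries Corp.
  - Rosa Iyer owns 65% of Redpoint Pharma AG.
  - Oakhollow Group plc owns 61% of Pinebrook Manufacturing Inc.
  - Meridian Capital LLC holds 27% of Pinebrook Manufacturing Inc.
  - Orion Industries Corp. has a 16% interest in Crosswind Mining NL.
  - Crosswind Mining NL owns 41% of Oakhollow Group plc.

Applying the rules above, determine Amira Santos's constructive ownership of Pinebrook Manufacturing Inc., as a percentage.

By spousal attribution (R1), Amira Santos is treated as also owning Rosa Iyer's interest in Redpoint Pharma AG, giving 35% + 65% = 100%.
By spousal attribution (R1), Amira Santos is treated as also owning Rosa Iyer's interest in Orion Industries Corp, giving 57% + 43% = 100%.
Chain via Redpoint Pharma AG → Summit Partners LP → Meridian Capital LLC (R2): 100% × 92% × 12% × 27% = 2.9808% of Pinebrook Manufacturing Inc.
Chain via Orion Industries Corp. → Crosswind Mining NL → Oakhollow Group plc (R2): 100% × 16% × 41% × 61% = 4.0016% of Pinebrook Manufacturing Inc.
Aggregating (R3): 2.9808% + 4.0016% = 6.9824%.

6.9824%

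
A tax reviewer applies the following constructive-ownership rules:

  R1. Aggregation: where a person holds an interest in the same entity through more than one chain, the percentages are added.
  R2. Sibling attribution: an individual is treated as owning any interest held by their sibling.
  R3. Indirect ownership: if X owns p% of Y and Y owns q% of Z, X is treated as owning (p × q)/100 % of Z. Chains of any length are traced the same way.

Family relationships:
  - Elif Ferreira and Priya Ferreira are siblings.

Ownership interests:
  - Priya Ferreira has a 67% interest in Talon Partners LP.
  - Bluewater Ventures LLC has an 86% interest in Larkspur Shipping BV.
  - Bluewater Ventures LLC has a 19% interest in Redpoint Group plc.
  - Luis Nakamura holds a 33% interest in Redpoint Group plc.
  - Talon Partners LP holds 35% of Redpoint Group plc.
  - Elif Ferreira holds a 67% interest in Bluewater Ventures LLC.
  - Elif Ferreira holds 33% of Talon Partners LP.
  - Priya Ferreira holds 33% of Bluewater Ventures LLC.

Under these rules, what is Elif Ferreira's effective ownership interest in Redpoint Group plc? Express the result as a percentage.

By sibling attribution (R2), Elif Ferreira is treated as also owning Priya Ferreira's interest in Bluewater Ventures LLC, giving 67% + 33% = 100%.
By sibling attribution (R2), Elif Ferreira is treated as also owning Priya Ferreira's interest in Talon Partners LP, giving 33% + 67% = 100%.
Chain via Bluewater Ventures LLC (R3): 100% × 19% = 19% of Redpoint Group plc.
Chain via Talon Partners LP (R3): 100% × 35% = 35% of Redpoint Group plc.
Aggregating (R1): 19% + 35% = 54%.

54%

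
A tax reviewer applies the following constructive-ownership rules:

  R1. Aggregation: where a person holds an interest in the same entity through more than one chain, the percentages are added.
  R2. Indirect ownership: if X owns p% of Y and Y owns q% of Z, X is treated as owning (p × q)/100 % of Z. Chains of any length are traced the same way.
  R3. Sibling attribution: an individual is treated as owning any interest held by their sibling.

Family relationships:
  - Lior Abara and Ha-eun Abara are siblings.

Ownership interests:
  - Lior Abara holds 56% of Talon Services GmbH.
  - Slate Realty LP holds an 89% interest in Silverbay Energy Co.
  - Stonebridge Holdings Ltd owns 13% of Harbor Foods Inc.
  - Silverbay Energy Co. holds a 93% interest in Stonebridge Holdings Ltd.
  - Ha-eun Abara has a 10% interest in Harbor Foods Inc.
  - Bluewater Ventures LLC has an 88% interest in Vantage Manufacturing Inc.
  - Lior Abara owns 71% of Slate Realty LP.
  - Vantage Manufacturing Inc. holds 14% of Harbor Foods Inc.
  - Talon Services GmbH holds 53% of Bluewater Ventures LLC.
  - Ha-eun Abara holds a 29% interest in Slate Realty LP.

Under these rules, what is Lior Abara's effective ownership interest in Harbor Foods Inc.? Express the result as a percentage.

By sibling attribution (R3), Lior Abara is treated as also owning Ha-eun Abara's interest in Slate Realty LP, giving 71% + 29% = 100%.
By sibling attribution (R3), Lior Abara is treated as owning Ha-eun Abara's 10% interest in Harbor Foods Inc.
Chain via Talon Services GmbH → Bluewater Ventures LLC → Vantage Manufacturing Inc. (R2): 56% × 53% × 88% × 14% = 3.656576% of Harbor Foods Inc.
Chain via Slate Realty LP → Silverbay Energy Co. → Stonebridge Holdings Ltd (R2): 100% × 89% × 93% × 13% = 10.7601% of Harbor Foods Inc.
Direct interest in Harbor Foods Inc: 10%.
Aggregating (R1): 3.656576% + 10.7601% + 10% = 24.416676%.

24.416676%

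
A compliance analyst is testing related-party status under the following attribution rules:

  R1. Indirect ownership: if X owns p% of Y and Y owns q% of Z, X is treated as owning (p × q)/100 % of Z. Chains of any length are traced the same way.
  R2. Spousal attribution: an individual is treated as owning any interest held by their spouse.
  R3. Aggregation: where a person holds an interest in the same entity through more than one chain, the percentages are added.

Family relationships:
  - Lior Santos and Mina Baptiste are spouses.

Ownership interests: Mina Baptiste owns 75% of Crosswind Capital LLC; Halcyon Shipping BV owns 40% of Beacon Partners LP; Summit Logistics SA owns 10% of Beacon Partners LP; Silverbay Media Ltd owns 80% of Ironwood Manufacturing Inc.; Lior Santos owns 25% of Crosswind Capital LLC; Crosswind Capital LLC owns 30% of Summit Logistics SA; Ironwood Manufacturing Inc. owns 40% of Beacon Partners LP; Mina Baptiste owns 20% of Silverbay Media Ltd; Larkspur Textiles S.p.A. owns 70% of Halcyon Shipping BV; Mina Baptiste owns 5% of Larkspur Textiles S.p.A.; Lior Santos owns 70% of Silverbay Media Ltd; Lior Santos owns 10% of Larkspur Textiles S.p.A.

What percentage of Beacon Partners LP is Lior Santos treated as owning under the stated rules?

36%

By spousal attribution (R2), Lior Santos is treated as also owning Mina Baptiste's interest in Larkspur Textiles S.p.A, giving 10% + 5% = 15%.
By spousal attribution (R2), Lior Santos is treated as also owning Mina Baptiste's interest in Silverbay Media Ltd, giving 70% + 20% = 90%.
By spousal attribution (R2), Lior Santos is treated as also owning Mina Baptiste's interest in Crosswind Capital LLC, giving 25% + 75% = 100%.
Chain via Larkspur Textiles S.p.A. → Halcyon Shipping BV (R1): 15% × 70% × 40% = 4.2% of Beacon Partners LP.
Chain via Silverbay Media Ltd → Ironwood Manufacturing Inc. (R1): 90% × 80% × 40% = 28.8% of Beacon Partners LP.
Chain via Crosswind Capital LLC → Summit Logistics SA (R1): 100% × 30% × 10% = 3% of Beacon Partners LP.
Aggregating (R3): 4.2% + 28.8% + 3% = 36%.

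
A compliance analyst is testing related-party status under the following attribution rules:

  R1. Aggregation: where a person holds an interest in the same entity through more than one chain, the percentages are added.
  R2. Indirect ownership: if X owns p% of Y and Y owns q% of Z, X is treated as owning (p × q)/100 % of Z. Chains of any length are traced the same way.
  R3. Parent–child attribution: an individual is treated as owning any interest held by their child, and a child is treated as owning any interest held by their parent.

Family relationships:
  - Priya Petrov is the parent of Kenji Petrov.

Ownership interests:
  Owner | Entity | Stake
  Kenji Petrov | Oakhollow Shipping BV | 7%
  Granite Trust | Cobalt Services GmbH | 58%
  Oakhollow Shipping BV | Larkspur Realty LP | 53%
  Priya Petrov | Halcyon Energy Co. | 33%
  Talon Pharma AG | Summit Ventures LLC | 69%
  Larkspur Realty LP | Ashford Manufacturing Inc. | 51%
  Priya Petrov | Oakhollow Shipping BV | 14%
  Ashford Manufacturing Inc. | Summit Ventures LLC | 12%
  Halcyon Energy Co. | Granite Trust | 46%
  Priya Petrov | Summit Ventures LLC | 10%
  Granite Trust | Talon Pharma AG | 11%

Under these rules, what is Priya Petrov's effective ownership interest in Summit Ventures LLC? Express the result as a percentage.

By parent–child attribution (R3), Priya Petrov is treated as also owning Kenji Petrov's interest in Oakhollow Shipping BV, giving 14% + 7% = 21%.
Chain via Oakhollow Shipping BV → Larkspur Realty LP → Ashford Manufacturing Inc. (R2): 21% × 53% × 51% × 12% = 0.681156% of Summit Ventures LLC.
Chain via Halcyon Energy Co. → Granite Trust → Talon Pharma AG (R2): 33% × 46% × 11% × 69% = 1.152162% of Summit Ventures LLC.
Direct interest in Summit Ventures LLC: 10%.
Aggregating (R1): 0.681156% + 1.152162% + 10% = 11.833318%.

11.833318%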